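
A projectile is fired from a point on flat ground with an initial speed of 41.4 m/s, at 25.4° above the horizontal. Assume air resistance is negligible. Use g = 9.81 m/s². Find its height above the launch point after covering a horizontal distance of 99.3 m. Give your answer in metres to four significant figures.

12.57 m

vₓ = 41.40 cos 25.4° = 37.40 m/s; v_y0 = 41.40 sin 25.4° = 17.76 m/s.
x = vₓ t ⇒ t = 99.3/37.40 = 2.655 s.
Height: y = v_y0 t − ½ g t² = 17.76 × 2.655 − 4.905 × 2.655² = 47.15 − 34.58 = 12.57 m.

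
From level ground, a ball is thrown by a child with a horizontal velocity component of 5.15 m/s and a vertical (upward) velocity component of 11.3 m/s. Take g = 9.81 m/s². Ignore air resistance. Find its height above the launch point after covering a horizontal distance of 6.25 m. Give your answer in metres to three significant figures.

6.49 m

x = vₓ t ⇒ t = 6.25/5.150 = 1.214 s.
Height: y = v_y0 t − ½ g t² = 11.30 × 1.214 − 4.905 × 1.214² = 13.71 − 7.224 = 6.489 m.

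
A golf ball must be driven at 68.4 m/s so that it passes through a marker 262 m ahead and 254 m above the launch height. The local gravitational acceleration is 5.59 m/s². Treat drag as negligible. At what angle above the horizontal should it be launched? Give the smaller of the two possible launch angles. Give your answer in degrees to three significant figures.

Trajectory: y = x tanθ − g x² (1 + tan²θ)/(2v₀²). With x = 262, y = 254, v₀ = 68.4, g = 5.59:
41.01 tan²θ − 262 tanθ + (295.0) = 0.
tanθ = [262 ± √(262² − 4 × 41.01 × (295.0))] / (2 × 41.01) = (262 ± 142.3) / 82.02, giving tanθ = 1.459 or 4.930.
θ = 55.58° or 78.53°; the smaller is 55.58°.

55.6°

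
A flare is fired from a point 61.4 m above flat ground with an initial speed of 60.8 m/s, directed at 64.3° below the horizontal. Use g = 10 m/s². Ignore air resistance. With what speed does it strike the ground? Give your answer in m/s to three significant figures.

Components: vₓ = 60.80 cos 64.3° = 26.37 m/s, v_y0 = −54.79 m/s (downward).
With up positive and y = 0 at the ground: y(t) = 61.4 + (−54.79) t − 5.000 t². Setting y = 0 and taking the positive root: t = [−54.79 + √(54.79² + 2·10.0·61.4)] / 10.0 = (−54.79 + 65.03) / 10.0 = 1.025 s.
Vertical velocity at impact: v_y = v_y0 − g t = −54.79 − 10.0 × 1.025 = −65.03 m/s.
Speed: |v| = √(vₓ² + v_y²) = √(26.37² + 65.03²) = 70.18 m/s.

70.2 m/s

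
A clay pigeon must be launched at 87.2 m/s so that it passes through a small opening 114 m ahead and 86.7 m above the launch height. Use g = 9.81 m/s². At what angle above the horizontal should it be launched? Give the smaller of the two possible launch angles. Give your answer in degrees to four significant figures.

Trajectory: y = x tanθ − g x² (1 + tan²θ)/(2v₀²). With x = 114, y = 86.7, v₀ = 87.2, g = 9.81:
8.383 tan²θ − 114 tanθ + (95.08) = 0.
tanθ = [114 ± √(114² − 4 × 8.383 × (95.08))] / (2 × 8.383) = (114 ± 99.03) / 16.77, giving tanθ = 0.8927 or 12.71.
θ = 41.75° or 85.50°; the smaller is 41.75°.

41.75°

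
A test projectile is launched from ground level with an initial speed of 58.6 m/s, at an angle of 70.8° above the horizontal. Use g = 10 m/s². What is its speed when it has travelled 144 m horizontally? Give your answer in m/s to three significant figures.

Resolve: vₓ = 58.60 cos 70.8° = 19.27 m/s and v_y0 = 58.60 sin 70.8° = 55.34 m/s.
Time to reach x = 144 m: t = x/vₓ = 144/19.27 = 7.472 s.
Vertical velocity there: v_y = v_y0 − g t = 55.34 − 10.0 × 7.472 = −19.38 m/s.
Speed: √(vₓ² + v_y²) = √(19.27² + 19.38²) = 27.33 m/s.

27.3 m/s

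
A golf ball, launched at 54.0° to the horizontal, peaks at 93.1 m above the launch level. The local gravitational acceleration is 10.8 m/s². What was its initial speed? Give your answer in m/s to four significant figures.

55.43 m/s

At the peak v_y = 0, so v_y0 = √(2gH) = √(2 × 10.8 × 93.1) = 44.84 m/s.
v_y0 = v₀ sin θ ⇒ v₀ = 44.84 / sin 54.0° = 55.43 m/s.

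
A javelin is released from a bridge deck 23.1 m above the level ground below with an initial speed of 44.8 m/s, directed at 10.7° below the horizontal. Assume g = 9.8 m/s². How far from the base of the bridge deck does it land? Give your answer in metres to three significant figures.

Horizontal component vₓ = 44.80 cos 10.7° = 44.02 m/s; vertical v_y0 = −8.318 m/s (downward).
The projectile lands when y = 23.1 + (−8.318) t − ½·9.80·t² = 0. Positive root: t = (−8.318 + √(8.318² + 2·9.80·23.1)) / 9.80 = (−8.318 + 22.85) / 9.80 = 1.482 s.
Horizontal distance: R = vₓ t = 44.02 × 1.482 = 65.26 m.

65.3 m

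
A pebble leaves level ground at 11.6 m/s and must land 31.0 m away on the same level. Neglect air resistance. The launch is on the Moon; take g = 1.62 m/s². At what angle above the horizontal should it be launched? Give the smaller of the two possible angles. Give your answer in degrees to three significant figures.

R = v₀² sin 2θ / g gives sin 2θ = gR/v₀² = 1.62·31.0/11.6² = 0.3732.
2θ = 21.91° or 180° − 21.91° = 158.1°, so θ = 10.96° or 79.04°.
The smaller angle is 10.96°.

11.0°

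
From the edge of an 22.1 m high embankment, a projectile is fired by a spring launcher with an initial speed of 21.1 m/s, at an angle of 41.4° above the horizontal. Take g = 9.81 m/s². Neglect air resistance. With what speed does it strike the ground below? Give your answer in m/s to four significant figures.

Horizontal component vₓ = 21.10 cos 41.4° = 15.83 m/s; vertical v_y0 = 21.10 sin 41.4° = 13.95 m/s.
Vertical motion (up positive, ground at y = 0): 4.905 t² − (13.95) t − 22.1 = 0, so t = (13.95 + √(13.95² + 2·9.81·22.1)) / 9.81 = (13.95 + 25.07) / 9.81 = 3.978 s.
Vertical velocity at impact: v_y = v_y0 − g t = 13.95 − 9.81 × 3.978 = −25.07 m/s.
Speed: |v| = √(vₓ² + v_y²) = √(15.83² + 25.07²) = 29.64 m/s.

29.64 m/s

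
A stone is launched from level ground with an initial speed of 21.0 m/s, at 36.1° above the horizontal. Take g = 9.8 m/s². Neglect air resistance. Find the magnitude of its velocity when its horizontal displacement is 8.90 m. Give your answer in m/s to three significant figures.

18.4 m/s

Resolve: vₓ = 21.00 cos 36.1° = 16.97 m/s and v_y0 = 21.00 sin 36.1° = 12.37 m/s.
At x = 8.90 m, t = x/vₓ = 8.90/16.97 = 0.5245 s.
Vertical velocity there: v_y = v_y0 − g t = 12.37 − 9.80 × 0.5245 = 7.233 m/s.
Speed: √(vₓ² + v_y²) = √(16.97² + 7.233²) = 18.45 m/s.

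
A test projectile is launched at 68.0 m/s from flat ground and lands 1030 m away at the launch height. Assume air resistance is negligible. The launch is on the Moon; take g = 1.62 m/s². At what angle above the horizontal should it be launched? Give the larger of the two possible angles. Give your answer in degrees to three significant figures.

R = v₀² sin 2θ / g gives sin 2θ = gR/v₀² = 1.62·1030/68.0² = 0.3609.
2θ = 21.15° or 180° − 21.15° = 158.8°, so θ = 10.58° or 79.42°.
The larger angle is 79.42°.

79.4°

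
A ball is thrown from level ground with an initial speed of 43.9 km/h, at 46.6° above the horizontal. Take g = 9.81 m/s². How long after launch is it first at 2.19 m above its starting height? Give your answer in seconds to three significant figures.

Convert: 43.9 km/h = 43.9/3.6 = 12.19 m/s.
Horizontal component vₓ = 12.19 cos 46.6° = 8.379 m/s; vertical v_y0 = 12.19 sin 46.6° = 8.860 m/s.
Require v_y0 t − ½ g t² = 2.19, i.e. 4.905 t² − 8.860 t + 2.19 = 0.
t = [8.860 ± √(8.860² − 2·9.81·2.19)] / 9.81 = (8.860 ± 5.961) / 9.81, so t = 0.2955 s or t = 1.511 s.
The first (ascending) time is 0.2955 s.

0.296 s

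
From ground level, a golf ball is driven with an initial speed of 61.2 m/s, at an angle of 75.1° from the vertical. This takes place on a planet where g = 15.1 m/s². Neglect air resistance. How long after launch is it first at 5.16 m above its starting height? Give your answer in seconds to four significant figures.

Components: vₓ = 61.20 sin 75.1° = 59.14 m/s, v_y0 = 61.20 cos 75.1° = 15.74 m/s.
Height y(t) = 15.74 t − 7.550 t² = 5.16 gives 7.550 t² − 15.74 t + 5.16 = 0.
t = [15.74 ± √(15.74² − 2·15.1·5.16)] / 15.1 = (15.74 ± 9.582) / 15.1, so t = 0.4076 s or t = 1.677 s.
The first (ascending) time is 0.4076 s.

0.4076 s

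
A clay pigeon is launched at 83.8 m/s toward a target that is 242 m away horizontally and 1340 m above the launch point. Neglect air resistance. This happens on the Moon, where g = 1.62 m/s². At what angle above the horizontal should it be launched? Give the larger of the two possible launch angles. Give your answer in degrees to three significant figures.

Trajectory: y = x tanθ − g x² (1 + tan²θ)/(2v₀²). With x = 242, y = 1340, v₀ = 83.8, g = 1.62:
6.755 tan²θ − 242 tanθ + (1347) = 0.
tanθ = [242 ± √(242² − 4 × 6.755 × (1347))] / (2 × 6.755) = (242 ± 148.9) / 13.51, giving tanθ = 6.890 or 28.93.
θ = 81.74° or 88.02°; the larger is 88.02°.

88.0°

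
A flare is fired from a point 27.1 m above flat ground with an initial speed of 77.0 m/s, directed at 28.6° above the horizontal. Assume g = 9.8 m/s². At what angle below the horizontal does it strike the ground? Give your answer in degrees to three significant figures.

Horizontal component vₓ = 77.00 cos 28.6° = 67.60 m/s; vertical v_y0 = 77.00 sin 28.6° = 36.86 m/s.
With up positive and y = 0 at the ground: y(t) = 27.1 + (36.86) t − 4.900 t². Setting y = 0 and taking the positive root: t = [36.86 + √(36.86² + 2·9.80·27.1)] / 9.80 = (36.86 + 43.47) / 9.80 = 8.197 s.
At impact: v_y = v_y0 − g t = −43.47 m/s; vₓ = 67.60 m/s.
Angle below horizontal: arctan(|v_y|/vₓ) = arctan(43.47/67.60) = 32.74°.

32.7°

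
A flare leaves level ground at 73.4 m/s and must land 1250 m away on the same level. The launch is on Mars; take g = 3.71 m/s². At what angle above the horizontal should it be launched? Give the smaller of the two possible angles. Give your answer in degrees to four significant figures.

29.70°

Level-ground range R = v₀² sin(2θ)/g ⇒ sin(2θ) = gR/v₀² = 3.71 × 1250 / 73.4² = 0.8608.
2θ = 59.40° or 180° − 59.40° = 120.6°, so θ = 29.70° or 60.30°.
The smaller angle is 29.70°.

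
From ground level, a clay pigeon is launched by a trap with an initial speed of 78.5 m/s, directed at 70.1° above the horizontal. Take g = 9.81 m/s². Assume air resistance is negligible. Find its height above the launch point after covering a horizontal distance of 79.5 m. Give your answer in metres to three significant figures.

176 m

Resolve: vₓ = 78.50 cos 70.1° = 26.72 m/s and v_y0 = 78.50 sin 70.1° = 73.81 m/s.
At x = 79.5 m, t = x/vₓ = 79.5/26.72 = 2.975 s.
Height: y = v_y0 t − ½ g t² = 73.81 × 2.975 − 4.905 × 2.975² = 219.6 − 43.42 = 176.2 m.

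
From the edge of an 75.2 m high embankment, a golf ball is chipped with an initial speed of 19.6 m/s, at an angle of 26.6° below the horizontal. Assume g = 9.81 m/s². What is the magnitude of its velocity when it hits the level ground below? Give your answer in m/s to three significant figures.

43.1 m/s

vₓ = 19.60 cos 26.6° = 17.53 m/s; v_y0 = −8.776 m/s (downward).
Vertical motion (up positive, ground at y = 0): 4.905 t² − (−8.776) t − 75.2 = 0, so t = (−8.776 + √(8.776² + 2·9.81·75.2)) / 9.81 = (−8.776 + 39.40) / 9.81 = 3.122 s.
Vertical velocity at impact: v_y = v_y0 − g t = −8.776 − 9.81 × 3.122 = −39.40 m/s.
Speed: |v| = √(vₓ² + v_y²) = √(17.53² + 39.40²) = 43.12 m/s.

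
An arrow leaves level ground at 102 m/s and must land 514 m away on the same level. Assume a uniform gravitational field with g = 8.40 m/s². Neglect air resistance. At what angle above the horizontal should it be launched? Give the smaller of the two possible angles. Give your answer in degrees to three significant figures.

12.3°

Level-ground range R = v₀² sin(2θ)/g ⇒ sin(2θ) = gR/v₀² = 8.40 × 514 / 102² = 0.4150.
2θ = 24.52° or 180° − 24.52° = 155.5°, so θ = 12.26° or 77.74°.
The smaller angle is 12.26°.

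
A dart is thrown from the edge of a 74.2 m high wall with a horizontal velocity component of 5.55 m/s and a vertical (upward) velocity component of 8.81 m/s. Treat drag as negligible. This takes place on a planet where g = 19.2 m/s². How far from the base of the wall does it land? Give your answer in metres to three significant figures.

18.2 m

Vertical motion (up positive, ground at y = 0): 9.600 t² − (8.810) t − 74.2 = 0, so t = (8.810 + √(8.810² + 2·19.2·74.2)) / 19.2 = (8.810 + 54.10) / 19.2 = 3.277 s.
Horizontal distance: R = vₓ t = 5.550 × 3.277 = 18.19 m.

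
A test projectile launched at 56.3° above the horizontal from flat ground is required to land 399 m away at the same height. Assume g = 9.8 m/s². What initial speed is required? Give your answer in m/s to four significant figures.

From R = (v₀² / g) sin 2θ: v₀ = √(gR / sin 2θ).
v₀ = √(9.80 × 399 / sin 112.6°) = √(3910 / 0.9232) = √4235.4 = 65.08 m/s.

65.08 m/s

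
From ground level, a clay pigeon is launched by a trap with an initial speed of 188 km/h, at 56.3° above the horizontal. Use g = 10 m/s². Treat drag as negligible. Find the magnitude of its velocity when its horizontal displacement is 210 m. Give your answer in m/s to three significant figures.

Convert: 188 km/h = 188/3.6 = 52.22 m/s.
Horizontal component vₓ = 52.22 cos 56.3° = 28.98 m/s; vertical v_y0 = 52.22 sin 56.3° = 43.45 m/s.
x = vₓ t ⇒ t = 210/28.98 = 7.248 s.
Vertical velocity there: v_y = v_y0 − g t = 43.45 − 10.0 × 7.248 = −29.03 m/s.
Speed: √(vₓ² + v_y²) = √(28.98² + 29.03²) = 41.02 m/s.

41.0 m/s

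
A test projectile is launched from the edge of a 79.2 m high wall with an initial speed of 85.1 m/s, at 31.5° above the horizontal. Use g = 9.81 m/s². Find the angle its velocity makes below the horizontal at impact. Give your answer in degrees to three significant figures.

39.3°

vₓ = 85.10 cos 31.5° = 72.56 m/s; v_y0 = 85.10 sin 31.5° = 44.46 m/s.
Vertical motion (up positive, ground at y = 0): 4.905 t² − (44.46) t − 79.2 = 0, so t = (44.46 + √(44.46² + 2·9.81·79.2)) / 9.81 = (44.46 + 59.42) / 9.81 = 10.59 s.
At impact: v_y = v_y0 − g t = −59.42 m/s; vₓ = 72.56 m/s.
Angle below horizontal: arctan(|v_y|/vₓ) = arctan(59.42/72.56) = 39.32°.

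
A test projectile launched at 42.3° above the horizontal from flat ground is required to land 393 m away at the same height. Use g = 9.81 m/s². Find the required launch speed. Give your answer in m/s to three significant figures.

On level ground R = v₀² sin 2θ / g ⇒ v₀ = √(gR / sin 2θ).
v₀ = √(9.81 × 393 / sin 84.60°) = √(3855 / 0.9956) = √3872.5 = 62.23 m/s.

62.2 m/s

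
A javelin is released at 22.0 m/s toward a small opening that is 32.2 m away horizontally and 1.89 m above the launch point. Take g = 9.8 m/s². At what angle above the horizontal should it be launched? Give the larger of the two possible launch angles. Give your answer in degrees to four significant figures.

Trajectory: y = x tanθ − g x² (1 + tan²θ)/(2v₀²). With x = 32.2, y = 1.89, v₀ = 22.0, g = 9.80:
10.50 tan²θ − 32.2 tanθ + (12.39) = 0.
tanθ = [32.2 ± √(32.2² − 4 × 10.50 × (12.39))] / (2 × 10.50) = (32.2 ± 22.73) / 20.99, giving tanθ = 0.4510 or 2.617.
θ = 24.27° or 69.08°; the larger is 69.08°.

69.08°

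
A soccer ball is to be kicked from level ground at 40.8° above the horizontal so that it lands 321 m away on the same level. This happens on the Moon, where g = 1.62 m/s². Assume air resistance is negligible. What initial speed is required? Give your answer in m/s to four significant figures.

From R = (v₀² / g) sin 2θ: v₀ = √(gR / sin 2θ).
v₀ = √(1.62 × 321 / sin 81.60°) = √(520.0 / 0.9893) = √525.66 = 22.93 m/s.

22.93 m/s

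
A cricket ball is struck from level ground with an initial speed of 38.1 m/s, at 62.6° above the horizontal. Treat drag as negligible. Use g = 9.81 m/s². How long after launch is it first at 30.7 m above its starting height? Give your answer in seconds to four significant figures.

1.075 s

Resolve: vₓ = 38.10 cos 62.6° = 17.53 m/s and v_y0 = 38.10 sin 62.6° = 33.83 m/s.
Set y = v_y0 t − ½ g t² = 30.7: 4.905 t² − 33.83 t + 30.7 = 0.
t = [33.83 ± √(33.83² − 2·9.81·30.7)] / 9.81 = (33.83 ± 23.28) / 9.81, so t = 1.075 s or t = 5.821 s.
The first (ascending) time is 1.075 s.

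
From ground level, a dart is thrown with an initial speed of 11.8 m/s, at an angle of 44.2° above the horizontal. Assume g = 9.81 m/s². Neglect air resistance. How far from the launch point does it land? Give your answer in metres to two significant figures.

14 m

Resolve: vₓ = 11.80 cos 44.2° = 8.460 m/s and v_y0 = 11.80 sin 44.2° = 8.227 m/s.
Time aloft: T = 2 v_y0 / g = 2 × 8.227 / 9.81 = 1.677 s.
Range: R = vₓ T = 8.460 × 1.677 = 14.19 m.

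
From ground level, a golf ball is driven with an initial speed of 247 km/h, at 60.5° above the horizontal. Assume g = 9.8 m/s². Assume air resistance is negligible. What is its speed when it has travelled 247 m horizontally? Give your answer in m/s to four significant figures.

35.83 m/s

Convert: 247 km/h = 247/3.6 = 68.61 m/s.
Components: vₓ = 68.61 cos 60.5° = 33.79 m/s, v_y0 = 68.61 sin 60.5° = 59.72 m/s.
At x = 247 m, t = x/vₓ = 247/33.79 = 7.311 s.
Vertical velocity there: v_y = v_y0 − g t = 59.72 − 9.80 × 7.311 = −11.93 m/s.
Speed: √(vₓ² + v_y²) = √(33.79² + 11.93²) = 35.83 m/s.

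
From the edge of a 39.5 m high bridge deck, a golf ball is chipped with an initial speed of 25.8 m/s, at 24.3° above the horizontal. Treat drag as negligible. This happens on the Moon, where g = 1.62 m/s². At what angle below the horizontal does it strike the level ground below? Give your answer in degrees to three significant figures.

vₓ = 25.80 cos 24.3° = 23.51 m/s; v_y0 = 25.80 sin 24.3° = 10.62 m/s.
Vertical motion (up positive, ground at y = 0): 0.8100 t² − (10.62) t − 39.5 = 0, so t = (10.62 + √(10.62² + 2·1.62·39.5)) / 1.62 = (10.62 + 15.51) / 1.62 = 16.13 s.
At impact: v_y = v_y0 − g t = −15.51 m/s; vₓ = 23.51 m/s.
Angle below horizontal: arctan(|v_y|/vₓ) = arctan(15.51/23.51) = 33.42°.

33.4°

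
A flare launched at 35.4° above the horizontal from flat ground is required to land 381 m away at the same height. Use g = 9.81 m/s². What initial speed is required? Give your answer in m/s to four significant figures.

62.91 m/s

Level-ground range: R = v₀² sin(2θ)/g, so v₀ = √(gR / sin 2θ).
v₀ = √(9.81 × 381 / sin 70.80°) = √(3738 / 0.9444) = √3957.8 = 62.91 m/s.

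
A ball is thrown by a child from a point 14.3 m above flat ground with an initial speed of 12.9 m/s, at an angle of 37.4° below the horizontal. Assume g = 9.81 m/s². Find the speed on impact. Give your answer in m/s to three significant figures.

Components: vₓ = 12.90 cos 37.4° = 10.25 m/s, v_y0 = −7.835 m/s (downward).
With up positive and y = 0 at the ground: y(t) = 14.3 + (−7.835) t − 4.905 t². Setting y = 0 and taking the positive root: t = [−7.835 + √(7.835² + 2·9.81·14.3)] / 9.81 = (−7.835 + 18.49) / 9.81 = 1.086 s.
Vertical velocity at impact: v_y = v_y0 − g t = −7.835 − 9.81 × 1.086 = −18.49 m/s.
Speed: |v| = √(vₓ² + v_y²) = √(10.25² + 18.49²) = 21.14 m/s.

21.1 m/s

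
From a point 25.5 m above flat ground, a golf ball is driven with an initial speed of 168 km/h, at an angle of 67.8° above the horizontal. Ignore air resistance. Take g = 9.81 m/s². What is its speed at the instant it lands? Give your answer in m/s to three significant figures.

Convert: 168 km/h = 168/3.6 = 46.67 m/s.
vₓ = 46.67 cos 67.8° = 17.63 m/s; v_y0 = 46.67 sin 67.8° = 43.21 m/s.
The projectile lands when y = 25.5 + (43.21) t − ½·9.81·t² = 0. Positive root: t = (43.21 + √(43.21² + 2·9.81·25.5)) / 9.81 = (43.21 + 48.65) / 9.81 = 9.364 s.
Vertical velocity at impact: v_y = v_y0 − g t = 43.21 − 9.81 × 9.364 = −48.65 m/s.
Speed: |v| = √(vₓ² + v_y²) = √(17.63² + 48.65²) = 51.75 m/s.

51.8 m/s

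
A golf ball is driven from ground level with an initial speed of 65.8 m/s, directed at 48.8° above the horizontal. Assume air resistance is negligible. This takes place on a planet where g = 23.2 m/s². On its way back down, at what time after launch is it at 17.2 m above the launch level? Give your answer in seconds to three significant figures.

Resolve: vₓ = 65.80 cos 48.8° = 43.34 m/s and v_y0 = 65.80 sin 48.8° = 49.51 m/s.
Require v_y0 t − ½ g t² = 17.2, i.e. 11.60 t² − 49.51 t + 17.2 = 0.
Quadratic formula: t = (49.51 ± √1653.1) / 23.2 = (49.51 ± 40.66) / 23.2 → t = 0.3815 s or 3.886 s.
The descending-branch root is 3.886 s.

3.89 s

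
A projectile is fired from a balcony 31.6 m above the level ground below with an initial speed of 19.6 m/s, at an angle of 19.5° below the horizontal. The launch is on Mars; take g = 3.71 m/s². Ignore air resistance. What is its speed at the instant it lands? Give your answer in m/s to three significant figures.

Resolve: vₓ = 19.60 cos 19.5° = 18.48 m/s and v_y0 = −6.543 m/s (downward).
Vertical motion (up positive, ground at y = 0): 1.855 t² − (−6.543) t − 31.6 = 0, so t = (−6.543 + √(6.543² + 2·3.71·31.6)) / 3.71 = (−6.543 + 16.65) / 3.71 = 2.725 s.
Vertical velocity at impact: v_y = v_y0 − g t = −6.543 − 3.71 × 2.725 = −16.65 m/s.
Speed: |v| = √(vₓ² + v_y²) = √(18.48² + 16.65²) = 24.87 m/s.

24.9 m/s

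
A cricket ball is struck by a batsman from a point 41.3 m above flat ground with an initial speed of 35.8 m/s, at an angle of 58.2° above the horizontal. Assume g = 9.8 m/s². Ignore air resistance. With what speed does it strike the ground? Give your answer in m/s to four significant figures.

Horizontal component vₓ = 35.80 cos 58.2° = 18.87 m/s; vertical v_y0 = 35.80 sin 58.2° = 30.43 m/s.
With up positive and y = 0 at the ground: y(t) = 41.3 + (30.43) t − 4.900 t². Setting y = 0 and taking the positive root: t = [30.43 + √(30.43² + 2·9.80·41.3)] / 9.80 = (30.43 + 41.66) / 9.80 = 7.355 s.
Vertical velocity at impact: v_y = v_y0 − g t = 30.43 − 9.80 × 7.355 = −41.66 m/s.
Speed: |v| = √(vₓ² + v_y²) = √(18.87² + 41.66²) = 45.73 m/s.

45.73 m/s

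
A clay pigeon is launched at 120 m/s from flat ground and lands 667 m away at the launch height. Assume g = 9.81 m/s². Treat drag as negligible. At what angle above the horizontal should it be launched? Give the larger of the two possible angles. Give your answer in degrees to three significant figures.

76.5°

R = v₀² sin 2θ / g gives sin 2θ = gR/v₀² = 9.81·667/120² = 0.4544.
2θ = 27.03° or 180° − 27.03° = 153.0°, so θ = 13.51° or 76.49°.
The larger angle is 76.49°.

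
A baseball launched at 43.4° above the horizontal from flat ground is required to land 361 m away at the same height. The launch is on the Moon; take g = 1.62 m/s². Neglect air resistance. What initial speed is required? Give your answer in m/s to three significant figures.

Level-ground range: R = v₀² sin(2θ)/g, so v₀ = √(gR / sin 2θ).
v₀ = √(1.62 × 361 / sin 86.80°) = √(584.8 / 0.9984) = √585.73 = 24.20 m/s.

24.2 m/s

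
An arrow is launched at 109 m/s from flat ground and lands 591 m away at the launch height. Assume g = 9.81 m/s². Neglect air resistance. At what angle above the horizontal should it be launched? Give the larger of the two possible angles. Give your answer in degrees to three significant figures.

75.4°

Level-ground range R = v₀² sin(2θ)/g ⇒ sin(2θ) = gR/v₀² = 9.81 × 591 / 109² = 0.4880.
2θ = 29.21° or 180° − 29.21° = 150.8°, so θ = 14.60° or 75.40°.
The larger angle is 75.40°.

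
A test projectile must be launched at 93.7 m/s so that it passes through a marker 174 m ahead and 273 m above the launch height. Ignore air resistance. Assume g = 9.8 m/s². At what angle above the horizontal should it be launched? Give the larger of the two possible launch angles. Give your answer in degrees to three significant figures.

83.1°

Trajectory: y = x tanθ − g x² (1 + tan²θ)/(2v₀²). With x = 174, y = 273, v₀ = 93.7, g = 9.80:
16.90 tan²θ − 174 tanθ + (289.9) = 0.
tanθ = [174 ± √(174² − 4 × 16.90 × (289.9))] / (2 × 16.90) = (174 ± 103.4) / 33.79, giving tanθ = 2.090 or 8.207.
θ = 64.44° or 83.05°; the larger is 83.05°.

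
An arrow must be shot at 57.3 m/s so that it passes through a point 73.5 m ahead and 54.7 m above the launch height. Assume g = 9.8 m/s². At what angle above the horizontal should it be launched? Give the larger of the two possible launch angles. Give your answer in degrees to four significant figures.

Trajectory: y = x tanθ − g x² (1 + tan²θ)/(2v₀²). With x = 73.5, y = 54.7, v₀ = 57.3, g = 9.80:
8.062 tan²θ − 73.5 tanθ + (62.76) = 0.
tanθ = [73.5 ± √(73.5² − 4 × 8.062 × (62.76))] / (2 × 8.062) = (73.5 ± 58.12) / 16.12, giving tanθ = 0.9537 or 8.163.
θ = 43.64° or 83.02°; the larger is 83.02°.

83.02°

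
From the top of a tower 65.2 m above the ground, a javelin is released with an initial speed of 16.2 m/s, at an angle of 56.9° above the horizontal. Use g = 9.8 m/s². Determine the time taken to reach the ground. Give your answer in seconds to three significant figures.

Resolve: vₓ = 16.20 cos 56.9° = 8.847 m/s and v_y0 = 16.20 sin 56.9° = 13.57 m/s.
Vertical motion (up positive, ground at y = 0): 4.900 t² − (13.57) t − 65.2 = 0, so t = (13.57 + √(13.57² + 2·9.80·65.2)) / 9.80 = (13.57 + 38.24) / 9.80 = 5.287 s.

5.29 s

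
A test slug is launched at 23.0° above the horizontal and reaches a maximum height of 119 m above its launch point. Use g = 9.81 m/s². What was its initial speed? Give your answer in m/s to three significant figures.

At the peak v_y = 0, so v_y0 = √(2gH) = √(2 × 9.81 × 119) = 48.32 m/s.
v_y0 = v₀ sin θ ⇒ v₀ = 48.32 / sin 23.0° = 123.7 m/s.

124 m/s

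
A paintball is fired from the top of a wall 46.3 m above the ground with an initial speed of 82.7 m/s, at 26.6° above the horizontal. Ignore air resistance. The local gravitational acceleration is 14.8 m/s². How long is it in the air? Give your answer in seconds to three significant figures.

Resolve: vₓ = 82.70 cos 26.6° = 73.95 m/s and v_y0 = 82.70 sin 26.6° = 37.03 m/s.
With up positive and y = 0 at the ground: y(t) = 46.3 + (37.03) t − 7.400 t². Setting y = 0 and taking the positive root: t = [37.03 + √(37.03² + 2·14.8·46.3)] / 14.8 = (37.03 + 52.36) / 14.8 = 6.040 s.

6.04 s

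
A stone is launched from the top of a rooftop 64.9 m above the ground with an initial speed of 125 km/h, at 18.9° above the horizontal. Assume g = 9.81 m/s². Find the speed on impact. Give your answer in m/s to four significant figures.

Convert: 125 km/h = 125/3.6 = 34.72 m/s.
Resolve: vₓ = 34.72 cos 18.9° = 32.85 m/s and v_y0 = 34.72 sin 18.9° = 11.25 m/s.
With up positive and y = 0 at the ground: y(t) = 64.9 + (11.25) t − 4.905 t². Setting y = 0 and taking the positive root: t = [11.25 + √(11.25² + 2·9.81·64.9)] / 9.81 = (11.25 + 37.41) / 9.81 = 4.960 s.
Vertical velocity at impact: v_y = v_y0 − g t = 11.25 − 9.81 × 4.960 = −37.41 m/s.
Speed: |v| = √(vₓ² + v_y²) = √(32.85² + 37.41²) = 49.79 m/s.

49.79 m/s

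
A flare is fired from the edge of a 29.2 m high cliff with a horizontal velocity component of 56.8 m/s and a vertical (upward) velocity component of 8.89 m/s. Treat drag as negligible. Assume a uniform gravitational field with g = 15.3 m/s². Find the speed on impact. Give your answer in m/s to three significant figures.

64.8 m/s

The projectile lands when y = 29.2 + (8.890) t − ½·15.3·t² = 0. Positive root: t = (8.890 + √(8.890² + 2·15.3·29.2)) / 15.3 = (8.890 + 31.19) / 15.3 = 2.619 s.
Vertical velocity at impact: v_y = v_y0 − g t = 8.890 − 15.3 × 2.619 = −31.19 m/s.
Speed: |v| = √(vₓ² + v_y²) = √(56.80² + 31.19²) = 64.80 m/s.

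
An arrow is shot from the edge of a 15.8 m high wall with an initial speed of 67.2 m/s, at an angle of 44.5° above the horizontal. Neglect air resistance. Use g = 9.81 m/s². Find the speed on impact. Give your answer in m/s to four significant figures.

Components: vₓ = 67.20 cos 44.5° = 47.93 m/s, v_y0 = 67.20 sin 44.5° = 47.10 m/s.
Vertical motion (up positive, ground at y = 0): 4.905 t² − (47.10) t − 15.8 = 0, so t = (47.10 + √(47.10² + 2·9.81·15.8)) / 9.81 = (47.10 + 50.28) / 9.81 = 9.927 s.
Vertical velocity at impact: v_y = v_y0 − g t = 47.10 − 9.81 × 9.927 = −50.28 m/s.
Speed: |v| = √(vₓ² + v_y²) = √(47.93² + 50.28²) = 69.47 m/s.

69.47 m/s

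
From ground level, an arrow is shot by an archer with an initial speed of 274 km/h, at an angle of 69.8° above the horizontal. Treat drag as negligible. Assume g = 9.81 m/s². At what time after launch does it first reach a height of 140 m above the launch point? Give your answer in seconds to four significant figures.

Convert: 274 km/h = 274/3.6 = 76.11 m/s.
Horizontal component vₓ = 76.11 cos 69.8° = 26.28 m/s; vertical v_y0 = 76.11 sin 69.8° = 71.43 m/s.
Height y(t) = 71.43 t − 4.905 t² = 140 gives 4.905 t² − 71.43 t + 140 = 0.
Quadratic formula: t = (71.43 ± √2355.4) / 9.81 = (71.43 ± 48.53) / 9.81 → t = 2.334 s or 12.23 s.
The first (ascending) time is 2.334 s.

2.334 s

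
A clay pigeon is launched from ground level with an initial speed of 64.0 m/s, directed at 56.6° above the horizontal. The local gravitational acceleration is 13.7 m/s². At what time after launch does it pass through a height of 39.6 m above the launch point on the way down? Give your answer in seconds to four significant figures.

6.971 s

Components: vₓ = 64.00 cos 56.6° = 35.23 m/s, v_y0 = 64.00 sin 56.6° = 53.43 m/s.
Set y = v_y0 t − ½ g t² = 39.6: 6.850 t² − 53.43 t + 39.6 = 0.
Quadratic formula: t = (53.43 ± √1769.8) / 13.7 = (53.43 ± 42.07) / 13.7 → t = 0.8293 s or 6.971 s.
The descending-branch root is 6.971 s.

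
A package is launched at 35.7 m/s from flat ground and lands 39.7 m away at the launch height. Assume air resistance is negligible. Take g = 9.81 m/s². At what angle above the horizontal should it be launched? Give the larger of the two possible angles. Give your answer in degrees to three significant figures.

81.1°

R = v₀² sin 2θ / g gives sin 2θ = gR/v₀² = 9.81·39.7/35.7² = 0.3056.
2θ = 17.79° or 180° − 17.79° = 162.2°, so θ = 8.896° or 81.10°.
The larger angle is 81.10°.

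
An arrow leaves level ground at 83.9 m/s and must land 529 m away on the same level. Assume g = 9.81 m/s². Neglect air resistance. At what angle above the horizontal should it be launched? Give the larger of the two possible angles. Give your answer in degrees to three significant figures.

Level-ground range R = v₀² sin(2θ)/g ⇒ sin(2θ) = gR/v₀² = 9.81 × 529 / 83.9² = 0.7372.
2θ = 47.50° or 180° − 47.50° = 132.5°, so θ = 23.75° or 66.25°.
The larger angle is 66.25°.

66.3°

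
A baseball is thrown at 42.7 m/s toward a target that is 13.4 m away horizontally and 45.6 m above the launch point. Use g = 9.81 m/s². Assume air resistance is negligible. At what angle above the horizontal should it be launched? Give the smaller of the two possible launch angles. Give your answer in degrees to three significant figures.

Trajectory: y = x tanθ − g x² (1 + tan²θ)/(2v₀²). With x = 13.4, y = 45.6, v₀ = 42.7, g = 9.81:
0.4831 tan²θ − 13.4 tanθ + (46.08) = 0.
tanθ = [13.4 ± √(13.4² − 4 × 0.4831 × (46.08))] / (2 × 0.4831) = (13.4 ± 9.514) / 0.9661, giving tanθ = 4.022 or 23.72.
θ = 76.04° or 87.59°; the smaller is 76.04°.

76.0°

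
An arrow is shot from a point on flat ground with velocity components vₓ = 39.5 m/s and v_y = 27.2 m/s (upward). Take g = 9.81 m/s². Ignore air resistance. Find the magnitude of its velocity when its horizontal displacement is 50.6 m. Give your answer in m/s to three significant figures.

x = vₓ t ⇒ t = 50.6/39.50 = 1.281 s.
Vertical velocity there: v_y = v_y0 − g t = 27.20 − 9.81 × 1.281 = 14.63 m/s.
Speed: √(vₓ² + v_y²) = √(39.50² + 14.63²) = 42.12 m/s.

42.1 m/s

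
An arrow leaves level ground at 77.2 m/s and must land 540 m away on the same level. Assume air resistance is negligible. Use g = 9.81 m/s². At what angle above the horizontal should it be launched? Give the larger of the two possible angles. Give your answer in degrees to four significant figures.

R = v₀² sin 2θ / g gives sin 2θ = gR/v₀² = 9.81·540/77.2² = 0.8888.
2θ = 62.73° or 180° − 62.73° = 117.3°, so θ = 31.36° or 58.64°.
The larger angle is 58.64°.

58.64°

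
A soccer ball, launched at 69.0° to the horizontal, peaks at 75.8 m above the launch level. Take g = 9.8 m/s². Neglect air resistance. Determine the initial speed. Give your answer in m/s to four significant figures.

At the peak v_y = 0, so v_y0 = √(2gH) = √(2 × 9.80 × 75.8) = 38.54 m/s.
v_y0 = v₀ sin θ ⇒ v₀ = 38.54 / sin 69.0° = 41.29 m/s.

41.29 m/s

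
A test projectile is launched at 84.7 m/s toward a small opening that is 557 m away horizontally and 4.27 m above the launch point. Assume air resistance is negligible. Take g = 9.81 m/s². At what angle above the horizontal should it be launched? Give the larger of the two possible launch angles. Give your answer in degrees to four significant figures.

Trajectory: y = x tanθ − g x² (1 + tan²θ)/(2v₀²). With x = 557, y = 4.27, v₀ = 84.7, g = 9.81:
212.1 tan²θ − 557 tanθ + (216.4) = 0.
tanθ = [557 ± √(557² − 4 × 212.1 × (216.4))] / (2 × 212.1) = (557 ± 355.9) / 424.2, giving tanθ = 0.4741 or 2.152.
θ = 25.37° or 65.07°; the larger is 65.07°.

65.07°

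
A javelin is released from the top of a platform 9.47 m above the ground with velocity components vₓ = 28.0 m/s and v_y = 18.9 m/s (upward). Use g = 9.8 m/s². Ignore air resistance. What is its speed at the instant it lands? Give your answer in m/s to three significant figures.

36.4 m/s

The projectile lands when y = 9.47 + (18.90) t − ½·9.80·t² = 0. Positive root: t = (18.90 + √(18.90² + 2·9.80·9.47)) / 9.80 = (18.90 + 23.30) / 9.80 = 4.306 s.
Vertical velocity at impact: v_y = v_y0 − g t = 18.90 − 9.80 × 4.306 = −23.30 m/s.
Speed: |v| = √(vₓ² + v_y²) = √(28.00² + 23.30²) = 36.43 m/s.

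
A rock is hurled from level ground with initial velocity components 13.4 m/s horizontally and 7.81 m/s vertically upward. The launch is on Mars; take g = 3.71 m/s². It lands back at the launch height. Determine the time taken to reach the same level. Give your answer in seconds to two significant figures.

Landing at launch height ⇒ T = 2 v_y0 / g = 2 × 7.810 / 3.71 = 4.210 s.

4.2 s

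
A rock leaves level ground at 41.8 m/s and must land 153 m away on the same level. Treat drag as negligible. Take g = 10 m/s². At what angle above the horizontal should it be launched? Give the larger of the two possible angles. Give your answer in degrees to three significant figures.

From R = (v₀²/g) sin 2θ: sin 2θ = 10.0 × 153 / 1747.2 = 0.8757.
2θ = 61.12° or 180° − 61.12° = 118.9°, so θ = 30.56° or 59.44°.
The larger angle is 59.44°.

59.4°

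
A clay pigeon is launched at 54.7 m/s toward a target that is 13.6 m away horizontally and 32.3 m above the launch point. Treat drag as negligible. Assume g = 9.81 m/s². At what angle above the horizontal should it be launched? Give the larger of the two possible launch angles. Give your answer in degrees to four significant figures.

88.65°

Trajectory: y = x tanθ − g x² (1 + tan²θ)/(2v₀²). With x = 13.6, y = 32.3, v₀ = 54.7, g = 9.81:
0.3032 tan²θ − 13.6 tanθ + (32.60) = 0.
tanθ = [13.6 ± √(13.6² − 4 × 0.3032 × (32.60))] / (2 × 0.3032) = (13.6 ± 12.06) / 0.6064, giving tanθ = 2.541 or 42.31.
θ = 68.52° or 88.65°; the larger is 88.65°.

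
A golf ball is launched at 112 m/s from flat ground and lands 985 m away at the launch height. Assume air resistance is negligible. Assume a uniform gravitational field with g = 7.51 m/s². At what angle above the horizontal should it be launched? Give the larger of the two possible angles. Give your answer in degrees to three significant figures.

71.9°

Level-ground range R = v₀² sin(2θ)/g ⇒ sin(2θ) = gR/v₀² = 7.51 × 985 / 112² = 0.5897.
2θ = 36.14° or 180° − 36.14° = 143.9°, so θ = 18.07° or 71.93°.
The larger angle is 71.93°.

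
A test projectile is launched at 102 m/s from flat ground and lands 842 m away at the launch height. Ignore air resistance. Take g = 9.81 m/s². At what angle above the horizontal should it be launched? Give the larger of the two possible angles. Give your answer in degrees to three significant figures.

63.7°

Level-ground range R = v₀² sin(2θ)/g ⇒ sin(2θ) = gR/v₀² = 9.81 × 842 / 102² = 0.7939.
2θ = 52.55° or 180° − 52.55° = 127.4°, so θ = 26.28° or 63.72°.
The larger angle is 63.72°.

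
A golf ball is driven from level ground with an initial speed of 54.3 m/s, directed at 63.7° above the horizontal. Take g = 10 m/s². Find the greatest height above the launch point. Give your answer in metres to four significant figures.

118.5 m

Horizontal component vₓ = 54.30 cos 63.7° = 24.06 m/s; vertical v_y0 = 54.30 sin 63.7° = 48.68 m/s.
Maximum height: H = v_y0² / (2g) = 48.68² / (2 × 10.0) = 118.5 m.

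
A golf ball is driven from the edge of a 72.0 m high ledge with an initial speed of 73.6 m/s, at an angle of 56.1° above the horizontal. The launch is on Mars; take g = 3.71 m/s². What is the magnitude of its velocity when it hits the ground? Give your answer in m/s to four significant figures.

vₓ = 73.60 cos 56.1° = 41.05 m/s; v_y0 = 73.60 sin 56.1° = 61.09 m/s.
The projectile lands when y = 72.0 + (61.09) t − ½·3.71·t² = 0. Positive root: t = (61.09 + √(61.09² + 2·3.71·72.0)) / 3.71 = (61.09 + 65.32) / 3.71 = 34.07 s.
Vertical velocity at impact: v_y = v_y0 − g t = 61.09 − 3.71 × 34.07 = −65.32 m/s.
Speed: |v| = √(vₓ² + v_y²) = √(41.05² + 65.32²) = 77.14 m/s.

77.14 m/s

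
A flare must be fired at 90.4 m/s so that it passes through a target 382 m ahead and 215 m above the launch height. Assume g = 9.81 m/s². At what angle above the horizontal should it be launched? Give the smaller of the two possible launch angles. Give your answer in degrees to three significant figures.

46.1°

Trajectory: y = x tanθ − g x² (1 + tan²θ)/(2v₀²). With x = 382, y = 215, v₀ = 90.4, g = 9.81:
87.58 tan²θ − 382 tanθ + (302.6) = 0.
tanθ = [382 ± √(382² − 4 × 87.58 × (302.6))] / (2 × 87.58) = (382 ± 199.8) / 175.2, giving tanθ = 1.040 or 3.321.
θ = 46.13° or 73.24°; the smaller is 46.13°.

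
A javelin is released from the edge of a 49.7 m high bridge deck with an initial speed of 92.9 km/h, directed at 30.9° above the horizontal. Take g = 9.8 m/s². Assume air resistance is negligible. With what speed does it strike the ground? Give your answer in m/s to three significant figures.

Convert: 92.9 km/h = 92.9/3.6 = 25.81 m/s.
Resolve: vₓ = 25.81 cos 30.9° = 22.14 m/s and v_y0 = 25.81 sin 30.9° = 13.25 m/s.
With up positive and y = 0 at the ground: y(t) = 49.7 + (13.25) t − 4.900 t². Setting y = 0 and taking the positive root: t = [13.25 + √(13.25² + 2·9.80·49.7)] / 9.80 = (13.25 + 33.91) / 9.80 = 4.812 s.
Vertical velocity at impact: v_y = v_y0 − g t = 13.25 − 9.80 × 4.812 = −33.91 m/s.
Speed: |v| = √(vₓ² + v_y²) = √(22.14² + 33.91²) = 40.50 m/s.

40.5 m/s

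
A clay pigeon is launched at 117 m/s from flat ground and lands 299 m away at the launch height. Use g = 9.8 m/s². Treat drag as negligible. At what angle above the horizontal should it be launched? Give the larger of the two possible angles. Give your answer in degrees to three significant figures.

From R = (v₀²/g) sin 2θ: sin 2θ = 9.80 × 299 / 13689 = 0.2141.
2θ = 12.36° or 180° − 12.36° = 167.6°, so θ = 6.180° or 83.82°.
The larger angle is 83.82°.

83.8°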